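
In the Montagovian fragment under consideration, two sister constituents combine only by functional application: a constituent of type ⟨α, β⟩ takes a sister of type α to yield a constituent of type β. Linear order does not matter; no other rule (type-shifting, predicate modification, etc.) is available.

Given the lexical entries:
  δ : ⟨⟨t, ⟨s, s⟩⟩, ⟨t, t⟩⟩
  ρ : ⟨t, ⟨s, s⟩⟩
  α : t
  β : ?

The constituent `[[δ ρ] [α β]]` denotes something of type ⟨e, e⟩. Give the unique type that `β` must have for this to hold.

[[δ ρ] [α β]] is required to be ⟨e, e⟩. [δ ρ] : ⟨t, t⟩ cannot yield ⟨e, e⟩ as functor, so [α β] : ⟨⟨t, t⟩, ⟨e, e⟩⟩.
[α β] is required to be ⟨⟨t, t⟩, ⟨e, e⟩⟩. α : t cannot yield ⟨⟨t, t⟩, ⟨e, e⟩⟩ as functor, so β : ⟨t, ⟨⟨t, t⟩, ⟨e, e⟩⟩⟩.

⟨t, ⟨⟨t, t⟩, ⟨e, e⟩⟩⟩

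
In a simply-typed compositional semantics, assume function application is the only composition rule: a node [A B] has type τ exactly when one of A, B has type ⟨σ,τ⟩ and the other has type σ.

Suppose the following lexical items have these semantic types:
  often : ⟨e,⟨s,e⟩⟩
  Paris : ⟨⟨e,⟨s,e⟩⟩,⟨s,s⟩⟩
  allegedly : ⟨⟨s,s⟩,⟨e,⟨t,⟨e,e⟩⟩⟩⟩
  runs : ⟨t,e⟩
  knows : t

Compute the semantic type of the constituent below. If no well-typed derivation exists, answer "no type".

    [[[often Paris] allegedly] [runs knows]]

⟨t,⟨e,e⟩⟩

At [often Paris], Paris : ⟨⟨e,⟨s,e⟩⟩,⟨s,s⟩⟩ takes often : ⟨e,⟨s,e⟩⟩, giving ⟨s,s⟩.
At [[often Paris] allegedly], allegedly : ⟨⟨s,s⟩,⟨e,⟨t,⟨e,e⟩⟩⟩⟩ takes [often Paris] : ⟨s,s⟩, giving ⟨e,⟨t,⟨e,e⟩⟩⟩.
At [runs knows], runs : ⟨t,e⟩ takes knows : t, giving e.
At [[[often Paris] allegedly] [runs knows]], [[often Paris] allegedly] : ⟨e,⟨t,⟨e,e⟩⟩⟩ takes [runs knows] : e, giving ⟨t,⟨e,e⟩⟩.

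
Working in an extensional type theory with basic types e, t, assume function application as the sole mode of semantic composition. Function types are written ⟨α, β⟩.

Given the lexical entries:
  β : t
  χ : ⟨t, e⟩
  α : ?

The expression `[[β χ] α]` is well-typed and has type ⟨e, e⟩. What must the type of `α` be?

⟨e, ⟨e, e⟩⟩

At [[β χ] α] (required: ⟨e, e⟩): [β χ] is e, which is not a function with range ⟨e, e⟩; hence α is the functor — type ⟨e, ⟨e, e⟩⟩.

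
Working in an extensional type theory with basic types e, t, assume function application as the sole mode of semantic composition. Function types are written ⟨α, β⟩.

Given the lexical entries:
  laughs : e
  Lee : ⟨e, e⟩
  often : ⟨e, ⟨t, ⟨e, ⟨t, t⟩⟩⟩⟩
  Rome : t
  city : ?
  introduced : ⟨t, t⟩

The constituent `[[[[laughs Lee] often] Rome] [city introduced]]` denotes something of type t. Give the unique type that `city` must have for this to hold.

For [[[[laughs Lee] often] Rome] [city introduced]] to have type t with [[[laughs Lee] often] Rome] of type ⟨e, ⟨t, t⟩⟩, [city introduced] must be the function: [city introduced] : ⟨⟨e, ⟨t, t⟩⟩, t⟩.
For [city introduced] to have type ⟨⟨e, ⟨t, t⟩⟩, t⟩ with introduced of type ⟨t, t⟩, city must be the function: city : ⟨⟨t, t⟩, ⟨⟨e, ⟨t, t⟩⟩, t⟩⟩.

⟨⟨t, t⟩, ⟨⟨e, ⟨t, t⟩⟩, t⟩⟩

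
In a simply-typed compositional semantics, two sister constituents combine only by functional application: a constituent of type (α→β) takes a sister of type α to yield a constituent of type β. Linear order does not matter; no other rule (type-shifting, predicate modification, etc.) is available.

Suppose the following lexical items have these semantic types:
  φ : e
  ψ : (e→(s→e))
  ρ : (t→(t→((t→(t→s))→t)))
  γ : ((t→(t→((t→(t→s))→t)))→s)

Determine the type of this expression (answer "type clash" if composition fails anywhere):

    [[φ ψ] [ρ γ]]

e

[φ ψ]: (e→(s→e)) applied to e yields (s→e).
[ρ γ]: ((t→(t→((t→(t→s))→t)))→s) applied to (t→(t→((t→(t→s))→t))) yields s.
[[φ ψ] [ρ γ]]: (s→e) applied to s yields e.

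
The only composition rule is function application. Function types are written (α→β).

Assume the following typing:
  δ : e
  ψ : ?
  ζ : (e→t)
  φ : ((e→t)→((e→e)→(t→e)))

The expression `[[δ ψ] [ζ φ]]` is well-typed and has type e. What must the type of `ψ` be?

For [[δ ψ] [ζ φ]] to have type e with [ζ φ] of type ((e→e)→(t→e)), [δ ψ] must be the function: [δ ψ] : (((e→e)→(t→e))→e).
For [δ ψ] to have type (((e→e)→(t→e))→e) with δ of type e, ψ must be the function: ψ : (e→(((e→e)→(t→e))→e)).

(e→(((e→e)→(t→e))→e))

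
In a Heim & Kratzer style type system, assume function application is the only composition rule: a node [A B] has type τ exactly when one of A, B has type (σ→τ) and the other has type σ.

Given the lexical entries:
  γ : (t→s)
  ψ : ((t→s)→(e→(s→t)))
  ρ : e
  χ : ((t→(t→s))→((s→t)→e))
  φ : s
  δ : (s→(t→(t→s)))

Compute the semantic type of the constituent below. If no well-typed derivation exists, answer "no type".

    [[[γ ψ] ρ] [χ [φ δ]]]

[γ ψ]: ((t→s)→(e→(s→t))) applied to (t→s) yields (e→(s→t)).
[[γ ψ] ρ]: (e→(s→t)) applied to e yields (s→t).
[φ δ]: (s→(t→(t→s))) applied to s yields (t→(t→s)).
[χ [φ δ]]: ((t→(t→s))→((s→t)→e)) applied to (t→(t→s)) yields ((s→t)→e).
[[[γ ψ] ρ] [χ [φ δ]]]: ((s→t)→e) applied to (s→t) yields e.

e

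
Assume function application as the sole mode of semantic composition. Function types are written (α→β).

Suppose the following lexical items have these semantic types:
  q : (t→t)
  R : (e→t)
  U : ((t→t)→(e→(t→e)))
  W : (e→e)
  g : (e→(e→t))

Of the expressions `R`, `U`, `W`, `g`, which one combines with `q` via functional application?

U

R : (e→t) — does not combine with q.
U — combines: U : ((t→t)→(e→(t→e))) takes q : (t→t) as argument, giving (e→(t→e)).
W : (e→e) — does not combine with q.
g : (e→(e→t)) — does not combine with q.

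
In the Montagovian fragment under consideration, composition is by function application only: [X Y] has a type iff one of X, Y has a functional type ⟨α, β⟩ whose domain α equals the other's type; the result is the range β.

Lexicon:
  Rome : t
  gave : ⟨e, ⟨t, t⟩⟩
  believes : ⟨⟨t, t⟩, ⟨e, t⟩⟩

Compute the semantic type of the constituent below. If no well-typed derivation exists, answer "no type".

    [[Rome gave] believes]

no type

[Rome gave]: t and ⟨e, ⟨t, t⟩⟩ cannot combine by function application — type clash.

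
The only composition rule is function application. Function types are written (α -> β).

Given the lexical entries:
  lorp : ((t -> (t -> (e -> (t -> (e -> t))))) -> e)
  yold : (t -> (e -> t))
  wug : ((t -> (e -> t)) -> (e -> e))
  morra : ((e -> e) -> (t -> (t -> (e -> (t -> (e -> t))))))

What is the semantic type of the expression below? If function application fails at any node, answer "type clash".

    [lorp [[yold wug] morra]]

e

[yold wug]: ((t -> (e -> t)) -> (e -> e)) applied to (t -> (e -> t)) yields (e -> e).
[[yold wug] morra]: ((e -> e) -> (t -> (t -> (e -> (t -> (e -> t)))))) applied to (e -> e) yields (t -> (t -> (e -> (t -> (e -> t))))).
[lorp [[yold wug] morra]]: ((t -> (t -> (e -> (t -> (e -> t))))) -> e) applied to (t -> (t -> (e -> (t -> (e -> t))))) yields e.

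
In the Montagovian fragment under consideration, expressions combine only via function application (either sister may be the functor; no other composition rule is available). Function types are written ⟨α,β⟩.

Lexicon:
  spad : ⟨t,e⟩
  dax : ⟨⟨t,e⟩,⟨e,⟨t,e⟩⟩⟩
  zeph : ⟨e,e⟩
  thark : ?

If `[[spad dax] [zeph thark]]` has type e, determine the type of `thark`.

[[spad dax] [zeph thark]] is required to be e. [spad dax] : ⟨e,⟨t,e⟩⟩ cannot yield e as functor, so [zeph thark] : ⟨⟨e,⟨t,e⟩⟩,e⟩.
[zeph thark] is required to be ⟨⟨e,⟨t,e⟩⟩,e⟩. zeph : ⟨e,e⟩ cannot yield ⟨⟨e,⟨t,e⟩⟩,e⟩ as functor, so thark : ⟨⟨e,e⟩,⟨⟨e,⟨t,e⟩⟩,e⟩⟩.

⟨⟨e,e⟩,⟨⟨e,⟨t,e⟩⟩,e⟩⟩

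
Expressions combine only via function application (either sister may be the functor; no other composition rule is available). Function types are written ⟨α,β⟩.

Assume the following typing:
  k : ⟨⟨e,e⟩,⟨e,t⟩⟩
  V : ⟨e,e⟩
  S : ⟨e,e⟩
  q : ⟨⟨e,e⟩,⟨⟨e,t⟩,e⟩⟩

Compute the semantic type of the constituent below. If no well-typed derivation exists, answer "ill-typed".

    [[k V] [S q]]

[k V]: ⟨⟨e,e⟩,⟨e,t⟩⟩ applied to ⟨e,e⟩ yields ⟨e,t⟩.
[S q]: ⟨⟨e,e⟩,⟨⟨e,t⟩,e⟩⟩ applied to ⟨e,e⟩ yields ⟨⟨e,t⟩,e⟩.
[[k V] [S q]]: ⟨⟨e,t⟩,e⟩ applied to ⟨e,t⟩ yields e.

e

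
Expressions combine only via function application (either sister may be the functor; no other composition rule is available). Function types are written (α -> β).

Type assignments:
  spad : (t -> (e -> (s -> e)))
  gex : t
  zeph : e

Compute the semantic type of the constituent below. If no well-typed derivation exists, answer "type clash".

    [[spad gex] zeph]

[spad gex] — spad of type (t -> (e -> (s -> e))) combines with gex of type t: type (e -> (s -> e)).
[[spad gex] zeph] — [spad gex] of type (e -> (s -> e)) combines with zeph of type e: type (s -> e).

(s -> e)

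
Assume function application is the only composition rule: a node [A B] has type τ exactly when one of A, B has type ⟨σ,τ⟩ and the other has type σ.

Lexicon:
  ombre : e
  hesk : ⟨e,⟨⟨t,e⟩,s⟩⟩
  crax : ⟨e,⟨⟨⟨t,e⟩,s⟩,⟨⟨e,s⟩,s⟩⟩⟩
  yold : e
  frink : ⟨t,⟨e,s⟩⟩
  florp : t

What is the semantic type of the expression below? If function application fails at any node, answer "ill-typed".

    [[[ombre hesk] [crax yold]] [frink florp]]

s

[ombre hesk]: functor hesk : ⟨e,⟨⟨t,e⟩,s⟩⟩, argument ombre : e; result ⟨⟨t,e⟩,s⟩.
[crax yold]: functor crax : ⟨e,⟨⟨⟨t,e⟩,s⟩,⟨⟨e,s⟩,s⟩⟩⟩, argument yold : e; result ⟨⟨⟨t,e⟩,s⟩,⟨⟨e,s⟩,s⟩⟩.
[[ombre hesk] [crax yold]]: functor [crax yold] : ⟨⟨⟨t,e⟩,s⟩,⟨⟨e,s⟩,s⟩⟩, argument [ombre hesk] : ⟨⟨t,e⟩,s⟩; result ⟨⟨e,s⟩,s⟩.
[frink florp]: functor frink : ⟨t,⟨e,s⟩⟩, argument florp : t; result ⟨e,s⟩.
[[[ombre hesk] [crax yold]] [frink florp]]: functor [[ombre hesk] [crax yold]] : ⟨⟨e,s⟩,s⟩, argument [frink florp] : ⟨e,s⟩; result s.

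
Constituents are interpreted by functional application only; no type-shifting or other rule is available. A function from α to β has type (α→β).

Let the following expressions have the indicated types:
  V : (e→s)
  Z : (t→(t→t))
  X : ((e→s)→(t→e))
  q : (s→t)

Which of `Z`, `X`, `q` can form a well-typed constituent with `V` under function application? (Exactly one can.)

X

Z : (t→(t→t)) — neither side's domain matches the other.
X — combines: X : ((e→s)→(t→e)) takes V : (e→s) as argument, giving (t→e).
q : (s→t) — neither side's domain matches the other.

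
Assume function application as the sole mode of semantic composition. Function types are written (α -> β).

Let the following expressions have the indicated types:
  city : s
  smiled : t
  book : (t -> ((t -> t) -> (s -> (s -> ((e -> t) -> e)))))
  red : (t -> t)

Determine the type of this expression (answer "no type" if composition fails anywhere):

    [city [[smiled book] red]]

[smiled book]: (t -> ((t -> t) -> (s -> (s -> ((e -> t) -> e))))) applied to t yields ((t -> t) -> (s -> (s -> ((e -> t) -> e)))).
[[smiled book] red]: ((t -> t) -> (s -> (s -> ((e -> t) -> e)))) applied to (t -> t) yields (s -> (s -> ((e -> t) -> e))).
[city [[smiled book] red]]: (s -> (s -> ((e -> t) -> e))) applied to s yields (s -> ((e -> t) -> e)).

(s -> ((e -> t) -> e))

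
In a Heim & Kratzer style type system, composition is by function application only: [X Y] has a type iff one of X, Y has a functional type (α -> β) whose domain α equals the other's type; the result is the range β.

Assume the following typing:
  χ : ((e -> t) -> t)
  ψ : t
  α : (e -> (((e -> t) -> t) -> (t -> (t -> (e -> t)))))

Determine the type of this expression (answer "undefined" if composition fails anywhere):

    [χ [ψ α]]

[ψ α]: t and (e -> (((e -> t) -> t) -> (t -> (t -> (e -> t))))) cannot combine by function application — type clash.

undefined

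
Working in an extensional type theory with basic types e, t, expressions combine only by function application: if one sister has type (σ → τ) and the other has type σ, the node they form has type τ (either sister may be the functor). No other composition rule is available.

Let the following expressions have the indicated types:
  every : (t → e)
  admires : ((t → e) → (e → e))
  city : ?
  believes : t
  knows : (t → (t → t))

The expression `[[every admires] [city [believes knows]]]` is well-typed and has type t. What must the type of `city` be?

[[every admires] [city [believes knows]]] must have type t. The sister [every admires] has type (e → e); that is not a function onto t, so [city [believes knows]] must be the functor, of type ((e → e) → t).
[city [believes knows]] must have type ((e → e) → t). The sister [believes knows] has type (t → t); that is not a function onto ((e → e) → t), so city must be the functor, of type ((t → t) → ((e → e) → t)).

((t → t) → ((e → e) → t))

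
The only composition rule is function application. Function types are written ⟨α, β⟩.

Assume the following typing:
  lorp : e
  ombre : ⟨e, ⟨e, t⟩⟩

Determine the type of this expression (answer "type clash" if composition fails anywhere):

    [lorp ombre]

⟨e, t⟩

[lorp ombre]: ombre is ⟨e, ⟨e, t⟩⟩, lorp is e; result ⟨e, t⟩.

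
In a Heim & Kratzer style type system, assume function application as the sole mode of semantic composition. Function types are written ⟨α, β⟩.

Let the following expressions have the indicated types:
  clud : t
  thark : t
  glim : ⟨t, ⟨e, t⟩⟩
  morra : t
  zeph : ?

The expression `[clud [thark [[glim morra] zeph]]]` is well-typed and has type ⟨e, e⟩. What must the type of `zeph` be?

For [clud [thark [[glim morra] zeph]]] to have type ⟨e, e⟩ with clud of type t, [thark [[glim morra] zeph]] must be the function: [thark [[glim morra] zeph]] : ⟨t, ⟨e, e⟩⟩.
For [thark [[glim morra] zeph]] to have type ⟨t, ⟨e, e⟩⟩ with thark of type t, [[glim morra] zeph] must be the function: [[glim morra] zeph] : ⟨t, ⟨t, ⟨e, e⟩⟩⟩.
For [[glim morra] zeph] to have type ⟨t, ⟨t, ⟨e, e⟩⟩⟩ with [glim morra] of type ⟨e, t⟩, zeph must be the function: zeph : ⟨⟨e, t⟩, ⟨t, ⟨t, ⟨e, e⟩⟩⟩⟩.

⟨⟨e, t⟩, ⟨t, ⟨t, ⟨e, e⟩⟩⟩⟩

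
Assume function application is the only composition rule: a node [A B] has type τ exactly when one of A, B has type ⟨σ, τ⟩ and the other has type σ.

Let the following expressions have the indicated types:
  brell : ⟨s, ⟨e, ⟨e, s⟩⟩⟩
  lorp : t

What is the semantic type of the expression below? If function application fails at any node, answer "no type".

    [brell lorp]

[brell lorp]: ⟨s, ⟨e, ⟨e, s⟩⟩⟩ with t — neither is a function whose domain matches the other; composition fails here.

no type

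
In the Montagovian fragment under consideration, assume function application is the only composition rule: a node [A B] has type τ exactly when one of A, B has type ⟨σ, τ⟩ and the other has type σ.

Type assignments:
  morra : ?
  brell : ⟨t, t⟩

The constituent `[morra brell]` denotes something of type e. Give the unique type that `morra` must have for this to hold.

At [morra brell] (required: e): brell is ⟨t, t⟩, which is not a function with range e; hence morra is the functor — type ⟨⟨t, t⟩, e⟩.

⟨⟨t, t⟩, e⟩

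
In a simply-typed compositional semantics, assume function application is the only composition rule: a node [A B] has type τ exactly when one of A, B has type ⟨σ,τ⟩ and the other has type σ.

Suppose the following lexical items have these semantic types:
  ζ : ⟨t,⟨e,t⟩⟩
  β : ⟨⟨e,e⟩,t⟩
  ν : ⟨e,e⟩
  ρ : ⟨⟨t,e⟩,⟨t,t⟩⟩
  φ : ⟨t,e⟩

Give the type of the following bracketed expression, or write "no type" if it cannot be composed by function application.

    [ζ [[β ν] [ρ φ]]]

[β ν]: functor β : ⟨⟨e,e⟩,t⟩, argument ν : ⟨e,e⟩; result t.
[ρ φ]: functor ρ : ⟨⟨t,e⟩,⟨t,t⟩⟩, argument φ : ⟨t,e⟩; result ⟨t,t⟩.
[[β ν] [ρ φ]]: functor [ρ φ] : ⟨t,t⟩, argument [β ν] : t; result t.
[ζ [[β ν] [ρ φ]]]: functor ζ : ⟨t,⟨e,t⟩⟩, argument [[β ν] [ρ φ]] : t; result ⟨e,t⟩.

⟨e,t⟩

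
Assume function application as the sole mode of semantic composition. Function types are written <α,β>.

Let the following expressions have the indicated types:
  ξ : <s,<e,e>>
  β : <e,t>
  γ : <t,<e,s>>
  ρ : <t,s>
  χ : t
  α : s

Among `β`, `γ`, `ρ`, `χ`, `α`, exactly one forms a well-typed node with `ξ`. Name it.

α

β : <e,t> — ξ needs s; β needs e; neither fits.
γ : <t,<e,s>> — ξ needs s; γ needs t; neither fits.
ρ : <t,s> — ξ needs s; ρ needs t; neither fits.
χ : t — ξ needs s; χ needs nothing (atomic); neither fits.
α — combines: ξ : <s,<e,e>> takes α : s as argument, giving <e,e>.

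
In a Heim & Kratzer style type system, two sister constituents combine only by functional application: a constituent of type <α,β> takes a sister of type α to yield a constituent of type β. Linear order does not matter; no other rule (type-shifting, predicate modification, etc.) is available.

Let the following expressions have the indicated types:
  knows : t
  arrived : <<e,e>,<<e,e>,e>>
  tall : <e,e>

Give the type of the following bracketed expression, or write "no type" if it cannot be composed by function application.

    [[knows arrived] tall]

At [knows arrived]: neither t nor <<e,e>,<<e,e>,e>> can take the other as argument; the node is ill-typed.

no type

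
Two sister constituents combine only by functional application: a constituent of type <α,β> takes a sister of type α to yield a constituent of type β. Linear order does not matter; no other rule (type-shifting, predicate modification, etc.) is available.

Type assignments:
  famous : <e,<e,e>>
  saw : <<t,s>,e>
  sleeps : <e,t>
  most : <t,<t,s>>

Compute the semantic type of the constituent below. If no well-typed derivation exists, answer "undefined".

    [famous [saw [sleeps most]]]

[sleeps most]: <e,t> and <t,<t,s>> cannot combine by function application — type clash.

undefined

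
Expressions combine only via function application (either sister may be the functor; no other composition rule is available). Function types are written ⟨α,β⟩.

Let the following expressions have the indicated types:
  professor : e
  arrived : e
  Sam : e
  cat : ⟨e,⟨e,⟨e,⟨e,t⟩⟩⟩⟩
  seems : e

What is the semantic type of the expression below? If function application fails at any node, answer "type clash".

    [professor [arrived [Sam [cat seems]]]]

t

At [cat seems], cat : ⟨e,⟨e,⟨e,⟨e,t⟩⟩⟩⟩ takes seems : e, giving ⟨e,⟨e,⟨e,t⟩⟩⟩.
At [Sam [cat seems]], [cat seems] : ⟨e,⟨e,⟨e,t⟩⟩⟩ takes Sam : e, giving ⟨e,⟨e,t⟩⟩.
At [arrived [Sam [cat seems]]], [Sam [cat seems]] : ⟨e,⟨e,t⟩⟩ takes arrived : e, giving ⟨e,t⟩.
At [professor [arrived [Sam [cat seems]]]], [arrived [Sam [cat seems]]] : ⟨e,t⟩ takes professor : e, giving t.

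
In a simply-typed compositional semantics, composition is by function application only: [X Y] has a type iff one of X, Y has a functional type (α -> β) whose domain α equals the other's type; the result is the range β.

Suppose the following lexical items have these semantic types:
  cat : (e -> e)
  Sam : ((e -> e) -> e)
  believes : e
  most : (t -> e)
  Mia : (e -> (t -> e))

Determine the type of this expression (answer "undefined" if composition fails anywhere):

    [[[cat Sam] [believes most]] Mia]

[cat Sam]: Sam is ((e -> e) -> e), cat is (e -> e); result e.
[believes most]: e and (t -> e) cannot combine by function application — type clash.

undefined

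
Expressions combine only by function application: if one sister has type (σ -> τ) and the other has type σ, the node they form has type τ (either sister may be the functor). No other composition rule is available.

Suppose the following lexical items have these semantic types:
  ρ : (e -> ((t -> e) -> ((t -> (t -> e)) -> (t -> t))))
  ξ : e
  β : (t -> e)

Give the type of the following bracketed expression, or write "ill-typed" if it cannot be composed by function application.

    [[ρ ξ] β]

((t -> (t -> e)) -> (t -> t))

[ρ ξ]: ρ is (e -> ((t -> e) -> ((t -> (t -> e)) -> (t -> t)))), ξ is e; result ((t -> e) -> ((t -> (t -> e)) -> (t -> t))).
[[ρ ξ] β]: [ρ ξ] is ((t -> e) -> ((t -> (t -> e)) -> (t -> t))), β is (t -> e); result ((t -> (t -> e)) -> (t -> t)).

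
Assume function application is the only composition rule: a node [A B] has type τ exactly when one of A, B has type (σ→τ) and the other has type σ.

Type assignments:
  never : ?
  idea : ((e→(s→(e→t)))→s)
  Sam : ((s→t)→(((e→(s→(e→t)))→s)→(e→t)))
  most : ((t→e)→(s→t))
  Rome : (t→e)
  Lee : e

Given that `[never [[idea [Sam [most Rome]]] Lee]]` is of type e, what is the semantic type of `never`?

(t→e)

For [never [[idea [Sam [most Rome]]] Lee]] to have type e with [[idea [Sam [most Rome]]] Lee] of type t, never must be the function: never : (t→e).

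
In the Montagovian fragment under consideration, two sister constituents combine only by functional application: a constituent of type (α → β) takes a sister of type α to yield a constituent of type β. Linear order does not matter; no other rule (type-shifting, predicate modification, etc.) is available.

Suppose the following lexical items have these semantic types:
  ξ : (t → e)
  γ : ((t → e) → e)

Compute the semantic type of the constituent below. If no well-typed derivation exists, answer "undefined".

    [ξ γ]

[ξ γ]: functor γ : ((t → e) → e), argument ξ : (t → e); result e.

e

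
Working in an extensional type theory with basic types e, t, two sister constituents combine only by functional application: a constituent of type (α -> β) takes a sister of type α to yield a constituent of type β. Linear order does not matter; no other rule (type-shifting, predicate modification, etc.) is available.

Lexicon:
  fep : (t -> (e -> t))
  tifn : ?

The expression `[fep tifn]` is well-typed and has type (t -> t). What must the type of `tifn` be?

((t -> (e -> t)) -> (t -> t))

[fep tifn] is required to be (t -> t). fep : (t -> (e -> t)) cannot yield (t -> t) as functor, so tifn : ((t -> (e -> t)) -> (t -> t)).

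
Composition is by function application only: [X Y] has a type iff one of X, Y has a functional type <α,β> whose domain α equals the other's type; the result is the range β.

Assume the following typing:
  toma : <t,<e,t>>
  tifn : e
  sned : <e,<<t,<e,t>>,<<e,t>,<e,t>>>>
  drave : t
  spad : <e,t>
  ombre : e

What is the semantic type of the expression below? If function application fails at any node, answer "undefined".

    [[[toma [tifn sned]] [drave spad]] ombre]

undefined

[tifn sned]: sned is <e,<<t,<e,t>>,<<e,t>,<e,t>>>>, tifn is e; result <<t,<e,t>>,<<e,t>,<e,t>>>.
[toma [tifn sned]]: [tifn sned] is <<t,<e,t>>,<<e,t>,<e,t>>>, toma is <t,<e,t>>; result <<e,t>,<e,t>>.
[drave spad]: t with <e,t> — neither is a function whose domain matches the other; composition fails here.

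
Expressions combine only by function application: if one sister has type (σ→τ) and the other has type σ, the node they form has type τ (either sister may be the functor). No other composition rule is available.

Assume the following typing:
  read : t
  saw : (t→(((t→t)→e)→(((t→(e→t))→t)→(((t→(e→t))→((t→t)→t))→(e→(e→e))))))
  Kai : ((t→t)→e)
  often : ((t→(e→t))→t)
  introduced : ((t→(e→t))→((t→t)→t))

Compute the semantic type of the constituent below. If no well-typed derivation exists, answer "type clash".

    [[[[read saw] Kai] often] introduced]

[read saw]: saw is (t→(((t→t)→e)→(((t→(e→t))→t)→(((t→(e→t))→((t→t)→t))→(e→(e→e)))))), read is t; result (((t→t)→e)→(((t→(e→t))→t)→(((t→(e→t))→((t→t)→t))→(e→(e→e))))).
[[read saw] Kai]: [read saw] is (((t→t)→e)→(((t→(e→t))→t)→(((t→(e→t))→((t→t)→t))→(e→(e→e))))), Kai is ((t→t)→e); result (((t→(e→t))→t)→(((t→(e→t))→((t→t)→t))→(e→(e→e)))).
[[[read saw] Kai] often]: [[read saw] Kai] is (((t→(e→t))→t)→(((t→(e→t))→((t→t)→t))→(e→(e→e)))), often is ((t→(e→t))→t); result (((t→(e→t))→((t→t)→t))→(e→(e→e))).
[[[[read saw] Kai] often] introduced]: [[[read saw] Kai] often] is (((t→(e→t))→((t→t)→t))→(e→(e→e))), introduced is ((t→(e→t))→((t→t)→t)); result (e→(e→e)).

(e→(e→e))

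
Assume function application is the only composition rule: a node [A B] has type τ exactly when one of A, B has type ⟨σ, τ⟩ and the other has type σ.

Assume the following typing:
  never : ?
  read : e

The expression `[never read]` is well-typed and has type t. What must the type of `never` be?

[never read] is required to be t. read : e cannot yield t as functor, so never : ⟨e, t⟩.

⟨e, t⟩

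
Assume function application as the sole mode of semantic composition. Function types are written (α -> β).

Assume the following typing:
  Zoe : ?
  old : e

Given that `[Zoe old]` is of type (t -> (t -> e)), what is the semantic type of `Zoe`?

[Zoe old] is required to be (t -> (t -> e)). old : e cannot yield (t -> (t -> e)) as functor, so Zoe : (e -> (t -> (t -> e))).

(e -> (t -> (t -> e)))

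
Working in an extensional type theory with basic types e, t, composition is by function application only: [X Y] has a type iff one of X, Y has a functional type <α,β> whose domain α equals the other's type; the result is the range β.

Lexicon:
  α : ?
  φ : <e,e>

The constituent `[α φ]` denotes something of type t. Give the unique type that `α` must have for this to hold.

<<e,e>,t>

For [α φ] to have type t with φ of type <e,e>, α must be the function: α : <<e,e>,t>.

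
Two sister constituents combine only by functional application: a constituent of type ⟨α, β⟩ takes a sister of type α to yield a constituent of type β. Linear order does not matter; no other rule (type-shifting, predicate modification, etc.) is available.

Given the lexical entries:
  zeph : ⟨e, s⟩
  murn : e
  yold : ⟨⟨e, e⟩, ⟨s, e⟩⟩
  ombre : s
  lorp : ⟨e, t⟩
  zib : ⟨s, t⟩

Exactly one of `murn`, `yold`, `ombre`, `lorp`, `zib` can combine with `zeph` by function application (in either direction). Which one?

murn

murn — combines: zeph : ⟨e, s⟩ takes murn : e as argument, giving s.
yold : ⟨⟨e, e⟩, ⟨s, e⟩⟩ — zeph needs e; yold needs ⟨e, e⟩; neither fits.
ombre : s — zeph needs e; ombre needs nothing (atomic); neither fits.
lorp : ⟨e, t⟩ — zeph needs e; lorp needs e; neither fits.
zib : ⟨s, t⟩ — zeph needs e; zib needs s; neither fits.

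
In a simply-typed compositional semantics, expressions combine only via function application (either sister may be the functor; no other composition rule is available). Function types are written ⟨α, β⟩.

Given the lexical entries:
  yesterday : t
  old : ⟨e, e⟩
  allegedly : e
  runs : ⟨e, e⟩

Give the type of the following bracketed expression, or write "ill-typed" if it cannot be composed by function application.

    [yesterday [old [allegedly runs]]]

At [allegedly runs], runs : ⟨e, e⟩ takes allegedly : e, giving e.
At [old [allegedly runs]], old : ⟨e, e⟩ takes [allegedly runs] : e, giving e.
At [yesterday [old [allegedly runs]]]: neither t nor e can take the other as argument; the node is ill-typed.

ill-typed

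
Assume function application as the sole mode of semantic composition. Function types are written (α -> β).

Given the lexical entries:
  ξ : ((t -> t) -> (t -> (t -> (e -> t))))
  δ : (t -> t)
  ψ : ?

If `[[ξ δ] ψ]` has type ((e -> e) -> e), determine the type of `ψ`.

((t -> (t -> (e -> t))) -> ((e -> e) -> e))

For [[ξ δ] ψ] to have type ((e -> e) -> e) with [ξ δ] of type (t -> (t -> (e -> t))), ψ must be the function: ψ : ((t -> (t -> (e -> t))) -> ((e -> e) -> e)).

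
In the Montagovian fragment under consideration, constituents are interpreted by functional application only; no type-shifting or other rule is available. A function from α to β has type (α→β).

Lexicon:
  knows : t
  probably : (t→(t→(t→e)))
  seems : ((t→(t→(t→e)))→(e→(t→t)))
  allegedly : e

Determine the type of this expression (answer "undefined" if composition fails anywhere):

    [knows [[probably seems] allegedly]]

t

[probably seems]: functor seems : ((t→(t→(t→e)))→(e→(t→t))), argument probably : (t→(t→(t→e))); result (e→(t→t)).
[[probably seems] allegedly]: functor [probably seems] : (e→(t→t)), argument allegedly : e; result (t→t).
[knows [[probably seems] allegedly]]: functor [[probably seems] allegedly] : (t→t), argument knows : t; result t.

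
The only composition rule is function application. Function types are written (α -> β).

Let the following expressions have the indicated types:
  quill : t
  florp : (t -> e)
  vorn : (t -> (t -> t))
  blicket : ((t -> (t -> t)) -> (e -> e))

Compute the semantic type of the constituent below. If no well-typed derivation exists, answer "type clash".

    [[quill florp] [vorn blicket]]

e

At [quill florp], florp : (t -> e) takes quill : t, giving e.
At [vorn blicket], blicket : ((t -> (t -> t)) -> (e -> e)) takes vorn : (t -> (t -> t)), giving (e -> e).
At [[quill florp] [vorn blicket]], [vorn blicket] : (e -> e) takes [quill florp] : e, giving e.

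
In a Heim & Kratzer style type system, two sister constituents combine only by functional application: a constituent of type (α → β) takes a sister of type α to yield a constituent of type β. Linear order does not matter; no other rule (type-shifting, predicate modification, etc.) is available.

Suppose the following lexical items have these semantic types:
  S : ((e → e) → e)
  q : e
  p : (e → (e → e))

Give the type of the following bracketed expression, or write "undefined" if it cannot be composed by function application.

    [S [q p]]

e

At [q p], p : (e → (e → e)) takes q : e, giving (e → e).
At [S [q p]], S : ((e → e) → e) takes [q p] : (e → e), giving e.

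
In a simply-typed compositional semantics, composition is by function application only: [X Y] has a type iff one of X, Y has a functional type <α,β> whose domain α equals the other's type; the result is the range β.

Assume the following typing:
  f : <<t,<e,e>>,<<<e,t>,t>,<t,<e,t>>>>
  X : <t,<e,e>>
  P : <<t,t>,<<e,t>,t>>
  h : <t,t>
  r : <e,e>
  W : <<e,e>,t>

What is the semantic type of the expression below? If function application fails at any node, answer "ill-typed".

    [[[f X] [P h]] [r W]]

[f X]: <<t,<e,e>>,<<<e,t>,t>,<t,<e,t>>>> applied to <t,<e,e>> yields <<<e,t>,t>,<t,<e,t>>>.
[P h]: <<t,t>,<<e,t>,t>> applied to <t,t> yields <<e,t>,t>.
[[f X] [P h]]: <<<e,t>,t>,<t,<e,t>>> applied to <<e,t>,t> yields <t,<e,t>>.
[r W]: <<e,e>,t> applied to <e,e> yields t.
[[[f X] [P h]] [r W]]: <t,<e,t>> applied to t yields <e,t>.

<e,t>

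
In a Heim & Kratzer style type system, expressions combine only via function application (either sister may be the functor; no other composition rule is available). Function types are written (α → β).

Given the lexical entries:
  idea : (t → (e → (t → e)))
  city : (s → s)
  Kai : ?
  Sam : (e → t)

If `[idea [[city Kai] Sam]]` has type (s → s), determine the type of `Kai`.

((s → s) → ((e → t) → ((t → (e → (t → e))) → (s → s))))

[idea [[city Kai] Sam]] is required to be (s → s). idea : (t → (e → (t → e))) cannot yield (s → s) as functor, so [[city Kai] Sam] : ((t → (e → (t → e))) → (s → s)).
[[city Kai] Sam] is required to be ((t → (e → (t → e))) → (s → s)). Sam : (e → t) cannot yield ((t → (e → (t → e))) → (s → s)) as functor, so [city Kai] : ((e → t) → ((t → (e → (t → e))) → (s → s))).
[city Kai] is required to be ((e → t) → ((t → (e → (t → e))) → (s → s))). city : (s → s) cannot yield ((e → t) → ((t → (e → (t → e))) → (s → s))) as functor, so Kai : ((s → s) → ((e → t) → ((t → (e → (t → e))) → (s → s)))).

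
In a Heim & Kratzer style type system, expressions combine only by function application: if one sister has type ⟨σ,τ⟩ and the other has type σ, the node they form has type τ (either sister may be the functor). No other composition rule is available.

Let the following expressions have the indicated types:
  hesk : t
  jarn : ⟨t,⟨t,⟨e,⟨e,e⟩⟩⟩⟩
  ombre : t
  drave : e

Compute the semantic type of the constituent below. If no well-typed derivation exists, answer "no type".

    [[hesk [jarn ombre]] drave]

[jarn ombre]: functor jarn : ⟨t,⟨t,⟨e,⟨e,e⟩⟩⟩⟩, argument ombre : t; result ⟨t,⟨e,⟨e,e⟩⟩⟩.
[hesk [jarn ombre]]: functor [jarn ombre] : ⟨t,⟨e,⟨e,e⟩⟩⟩, argument hesk : t; result ⟨e,⟨e,e⟩⟩.
[[hesk [jarn ombre]] drave]: functor [hesk [jarn ombre]] : ⟨e,⟨e,e⟩⟩, argument drave : e; result ⟨e,e⟩.

⟨e,e⟩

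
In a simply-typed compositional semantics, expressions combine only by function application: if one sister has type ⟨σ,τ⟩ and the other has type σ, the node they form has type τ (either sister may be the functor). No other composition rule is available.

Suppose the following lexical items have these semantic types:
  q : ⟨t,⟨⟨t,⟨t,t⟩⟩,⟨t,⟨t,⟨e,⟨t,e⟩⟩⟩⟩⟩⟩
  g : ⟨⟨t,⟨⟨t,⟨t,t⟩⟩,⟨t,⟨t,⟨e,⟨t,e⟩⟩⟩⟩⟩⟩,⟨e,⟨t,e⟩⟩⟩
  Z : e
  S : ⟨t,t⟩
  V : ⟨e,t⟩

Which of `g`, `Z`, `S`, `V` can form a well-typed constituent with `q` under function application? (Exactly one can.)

g

g — combines: g : ⟨⟨t,⟨⟨t,⟨t,t⟩⟩,⟨t,⟨t,⟨e,⟨t,e⟩⟩⟩⟩⟩⟩,⟨e,⟨t,e⟩⟩⟩ takes q : ⟨t,⟨⟨t,⟨t,t⟩⟩,⟨t,⟨t,⟨e,⟨t,e⟩⟩⟩⟩⟩⟩ as argument, giving ⟨e,⟨t,e⟩⟩.
Z : e — neither side's domain matches the other.
S : ⟨t,t⟩ — neither side's domain matches the other.
V : ⟨e,t⟩ — neither side's domain matches the other.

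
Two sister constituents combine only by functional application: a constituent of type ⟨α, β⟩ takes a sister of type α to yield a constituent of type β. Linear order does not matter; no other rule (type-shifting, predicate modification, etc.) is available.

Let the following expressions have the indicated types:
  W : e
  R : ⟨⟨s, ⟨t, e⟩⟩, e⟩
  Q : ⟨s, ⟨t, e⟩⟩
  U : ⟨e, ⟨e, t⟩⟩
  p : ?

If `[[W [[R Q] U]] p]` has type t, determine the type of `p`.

⟨t, t⟩

For [[W [[R Q] U]] p] to have type t with [W [[R Q] U]] of type t, p must be the function: p : ⟨t, t⟩.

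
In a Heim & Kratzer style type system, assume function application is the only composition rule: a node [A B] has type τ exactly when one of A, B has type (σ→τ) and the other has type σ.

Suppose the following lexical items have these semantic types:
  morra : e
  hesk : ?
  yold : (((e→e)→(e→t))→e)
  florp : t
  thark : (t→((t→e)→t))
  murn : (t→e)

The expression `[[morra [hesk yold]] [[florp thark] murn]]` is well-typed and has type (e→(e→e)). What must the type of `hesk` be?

[[morra [hesk yold]] [[florp thark] murn]] is required to be (e→(e→e)). [[florp thark] murn] : t cannot yield (e→(e→e)) as functor, so [morra [hesk yold]] : (t→(e→(e→e))).
[morra [hesk yold]] is required to be (t→(e→(e→e))). morra : e cannot yield (t→(e→(e→e))) as functor, so [hesk yold] : (e→(t→(e→(e→e)))).
[hesk yold] is required to be (e→(t→(e→(e→e)))). yold : (((e→e)→(e→t))→e) cannot yield (e→(t→(e→(e→e)))) as functor, so hesk : ((((e→e)→(e→t))→e)→(e→(t→(e→(e→e))))).

((((e→e)→(e→t))→e)→(e→(t→(e→(e→e)))))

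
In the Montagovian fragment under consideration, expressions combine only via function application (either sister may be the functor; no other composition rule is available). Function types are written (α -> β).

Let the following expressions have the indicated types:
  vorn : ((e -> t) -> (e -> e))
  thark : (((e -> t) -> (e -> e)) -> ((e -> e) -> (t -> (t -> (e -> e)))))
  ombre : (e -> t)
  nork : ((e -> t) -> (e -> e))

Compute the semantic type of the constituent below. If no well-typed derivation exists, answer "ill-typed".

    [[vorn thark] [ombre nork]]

[vorn thark] — thark of type (((e -> t) -> (e -> e)) -> ((e -> e) -> (t -> (t -> (e -> e))))) combines with vorn of type ((e -> t) -> (e -> e)): type ((e -> e) -> (t -> (t -> (e -> e)))).
[ombre nork] — nork of type ((e -> t) -> (e -> e)) combines with ombre of type (e -> t): type (e -> e).
[[vorn thark] [ombre nork]] — [vorn thark] of type ((e -> e) -> (t -> (t -> (e -> e)))) combines with [ombre nork] of type (e -> e): type (t -> (t -> (e -> e))).

(t -> (t -> (e -> e)))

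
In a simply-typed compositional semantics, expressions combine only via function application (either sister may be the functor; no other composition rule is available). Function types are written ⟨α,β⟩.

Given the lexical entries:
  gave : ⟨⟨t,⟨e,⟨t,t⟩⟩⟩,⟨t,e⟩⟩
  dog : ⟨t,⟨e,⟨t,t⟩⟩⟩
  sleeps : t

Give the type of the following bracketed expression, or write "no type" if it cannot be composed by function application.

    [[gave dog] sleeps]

e

[gave dog]: functor gave : ⟨⟨t,⟨e,⟨t,t⟩⟩⟩,⟨t,e⟩⟩, argument dog : ⟨t,⟨e,⟨t,t⟩⟩⟩; result ⟨t,e⟩.
[[gave dog] sleeps]: functor [gave dog] : ⟨t,e⟩, argument sleeps : t; result e.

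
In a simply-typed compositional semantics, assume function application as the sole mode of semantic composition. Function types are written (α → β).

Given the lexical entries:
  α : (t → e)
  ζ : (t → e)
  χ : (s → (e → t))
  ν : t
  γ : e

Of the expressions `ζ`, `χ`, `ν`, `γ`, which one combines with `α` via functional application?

ν

ζ : (t → e) — does not combine with α.
χ : (s → (e → t)) — does not combine with α.
ν — combines: α : (t → e) takes ν : t as argument, giving e.
γ : e — does not combine with α.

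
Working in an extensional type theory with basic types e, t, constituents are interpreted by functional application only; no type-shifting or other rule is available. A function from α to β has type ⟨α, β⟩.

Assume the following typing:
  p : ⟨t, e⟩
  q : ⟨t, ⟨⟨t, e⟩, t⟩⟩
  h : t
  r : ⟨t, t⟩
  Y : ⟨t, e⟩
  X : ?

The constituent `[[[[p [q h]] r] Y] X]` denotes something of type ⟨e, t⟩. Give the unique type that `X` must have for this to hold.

[[[[p [q h]] r] Y] X] is required to be ⟨e, t⟩. [[[p [q h]] r] Y] : e cannot yield ⟨e, t⟩ as functor, so X : ⟨e, ⟨e, t⟩⟩.

⟨e, ⟨e, t⟩⟩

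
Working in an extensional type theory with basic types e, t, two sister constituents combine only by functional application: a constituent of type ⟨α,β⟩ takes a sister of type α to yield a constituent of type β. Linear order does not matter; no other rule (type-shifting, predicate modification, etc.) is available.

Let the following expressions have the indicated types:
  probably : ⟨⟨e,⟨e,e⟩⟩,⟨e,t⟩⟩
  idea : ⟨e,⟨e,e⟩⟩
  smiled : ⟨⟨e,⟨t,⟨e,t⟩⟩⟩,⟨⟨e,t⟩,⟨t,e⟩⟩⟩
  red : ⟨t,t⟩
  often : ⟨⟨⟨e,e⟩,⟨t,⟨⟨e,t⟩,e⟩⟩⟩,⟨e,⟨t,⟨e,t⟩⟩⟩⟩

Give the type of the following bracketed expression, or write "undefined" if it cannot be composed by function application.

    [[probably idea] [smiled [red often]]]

undefined

[probably idea]: ⟨⟨e,⟨e,e⟩⟩,⟨e,t⟩⟩ applied to ⟨e,⟨e,e⟩⟩ yields ⟨e,t⟩.
[red often]: ⟨t,t⟩ and ⟨⟨⟨e,e⟩,⟨t,⟨⟨e,t⟩,e⟩⟩⟩,⟨e,⟨t,⟨e,t⟩⟩⟩⟩ cannot combine by function application — type clash.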